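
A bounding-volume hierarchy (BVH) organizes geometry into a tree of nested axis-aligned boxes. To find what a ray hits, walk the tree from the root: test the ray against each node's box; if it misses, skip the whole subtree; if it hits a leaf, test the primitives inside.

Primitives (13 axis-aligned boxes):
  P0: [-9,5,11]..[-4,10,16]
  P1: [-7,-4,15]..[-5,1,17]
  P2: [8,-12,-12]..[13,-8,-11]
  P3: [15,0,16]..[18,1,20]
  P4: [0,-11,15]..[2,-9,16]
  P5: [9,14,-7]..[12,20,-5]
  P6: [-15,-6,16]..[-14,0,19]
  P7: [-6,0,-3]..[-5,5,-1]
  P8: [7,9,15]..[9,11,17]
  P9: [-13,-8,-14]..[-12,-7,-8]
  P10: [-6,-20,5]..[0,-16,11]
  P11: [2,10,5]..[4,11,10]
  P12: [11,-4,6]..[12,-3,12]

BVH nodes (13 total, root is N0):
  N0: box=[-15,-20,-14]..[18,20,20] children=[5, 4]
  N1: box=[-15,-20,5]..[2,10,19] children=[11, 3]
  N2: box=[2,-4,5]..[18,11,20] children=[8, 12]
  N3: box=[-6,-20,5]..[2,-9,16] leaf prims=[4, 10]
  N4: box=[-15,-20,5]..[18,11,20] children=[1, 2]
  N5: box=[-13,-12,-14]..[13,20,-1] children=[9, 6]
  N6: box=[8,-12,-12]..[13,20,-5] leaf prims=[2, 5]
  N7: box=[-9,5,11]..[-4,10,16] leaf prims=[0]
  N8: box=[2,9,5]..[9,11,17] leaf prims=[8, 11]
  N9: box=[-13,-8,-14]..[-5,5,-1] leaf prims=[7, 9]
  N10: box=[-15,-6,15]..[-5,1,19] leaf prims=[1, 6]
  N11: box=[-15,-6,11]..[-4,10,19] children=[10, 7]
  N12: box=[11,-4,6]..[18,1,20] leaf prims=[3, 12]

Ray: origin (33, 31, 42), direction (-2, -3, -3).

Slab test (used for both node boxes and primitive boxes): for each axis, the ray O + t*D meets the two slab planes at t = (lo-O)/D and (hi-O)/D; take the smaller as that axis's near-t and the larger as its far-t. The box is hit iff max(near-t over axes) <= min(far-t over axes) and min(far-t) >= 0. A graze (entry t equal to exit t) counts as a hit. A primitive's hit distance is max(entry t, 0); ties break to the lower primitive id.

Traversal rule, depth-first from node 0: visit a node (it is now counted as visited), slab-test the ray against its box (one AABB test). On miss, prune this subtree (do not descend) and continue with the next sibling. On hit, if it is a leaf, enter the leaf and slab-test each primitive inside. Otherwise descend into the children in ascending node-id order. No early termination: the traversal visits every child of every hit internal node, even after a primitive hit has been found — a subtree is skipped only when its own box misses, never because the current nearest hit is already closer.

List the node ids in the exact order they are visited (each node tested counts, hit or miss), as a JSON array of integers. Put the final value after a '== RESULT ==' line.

Traverse from the root:
N0 x:[15/2,24] y:[11/3,17] z:[22/3,56/3] -> hit [15/2,17], descend [4, 5]
  N4 x:[15/2,24] y:[20/3,17] z:[22/3,37/3] -> hit [15/2,37/3], descend [1, 2]
    N1 x:[31/2,24] y:[7,17] z:[23/3,37/3] -> miss, prune
    N2 x:[15/2,31/2] y:[20/3,35/3] z:[22/3,37/3] -> hit [15/2,35/3], descend [8, 12]
      N8 x:[12,31/2] y:[20/3,22/3] z:[25/3,37/3] -> miss, prune
      N12 x:[15/2,11] y:[10,35/3] z:[22/3,12] -> hit [10,11] leaf, test {P3(miss), P12(miss)}
  N5 x:[10,23] y:[11/3,43/3] z:[43/3,56/3] -> hit [43/3,43/3], descend [6, 9]
    N6 x:[10,25/2] y:[11/3,43/3] z:[47/3,18] -> miss, prune
    N9 x:[19,23] y:[26/3,13] z:[43/3,56/3] -> miss, prune

order=[0, 4, 1, 2, 8, 12, 5, 6, 9]  |boxes|=9  |leaves|=1  hit=miss

== RESULT ==
[0, 4, 1, 2, 8, 12, 5, 6, 9]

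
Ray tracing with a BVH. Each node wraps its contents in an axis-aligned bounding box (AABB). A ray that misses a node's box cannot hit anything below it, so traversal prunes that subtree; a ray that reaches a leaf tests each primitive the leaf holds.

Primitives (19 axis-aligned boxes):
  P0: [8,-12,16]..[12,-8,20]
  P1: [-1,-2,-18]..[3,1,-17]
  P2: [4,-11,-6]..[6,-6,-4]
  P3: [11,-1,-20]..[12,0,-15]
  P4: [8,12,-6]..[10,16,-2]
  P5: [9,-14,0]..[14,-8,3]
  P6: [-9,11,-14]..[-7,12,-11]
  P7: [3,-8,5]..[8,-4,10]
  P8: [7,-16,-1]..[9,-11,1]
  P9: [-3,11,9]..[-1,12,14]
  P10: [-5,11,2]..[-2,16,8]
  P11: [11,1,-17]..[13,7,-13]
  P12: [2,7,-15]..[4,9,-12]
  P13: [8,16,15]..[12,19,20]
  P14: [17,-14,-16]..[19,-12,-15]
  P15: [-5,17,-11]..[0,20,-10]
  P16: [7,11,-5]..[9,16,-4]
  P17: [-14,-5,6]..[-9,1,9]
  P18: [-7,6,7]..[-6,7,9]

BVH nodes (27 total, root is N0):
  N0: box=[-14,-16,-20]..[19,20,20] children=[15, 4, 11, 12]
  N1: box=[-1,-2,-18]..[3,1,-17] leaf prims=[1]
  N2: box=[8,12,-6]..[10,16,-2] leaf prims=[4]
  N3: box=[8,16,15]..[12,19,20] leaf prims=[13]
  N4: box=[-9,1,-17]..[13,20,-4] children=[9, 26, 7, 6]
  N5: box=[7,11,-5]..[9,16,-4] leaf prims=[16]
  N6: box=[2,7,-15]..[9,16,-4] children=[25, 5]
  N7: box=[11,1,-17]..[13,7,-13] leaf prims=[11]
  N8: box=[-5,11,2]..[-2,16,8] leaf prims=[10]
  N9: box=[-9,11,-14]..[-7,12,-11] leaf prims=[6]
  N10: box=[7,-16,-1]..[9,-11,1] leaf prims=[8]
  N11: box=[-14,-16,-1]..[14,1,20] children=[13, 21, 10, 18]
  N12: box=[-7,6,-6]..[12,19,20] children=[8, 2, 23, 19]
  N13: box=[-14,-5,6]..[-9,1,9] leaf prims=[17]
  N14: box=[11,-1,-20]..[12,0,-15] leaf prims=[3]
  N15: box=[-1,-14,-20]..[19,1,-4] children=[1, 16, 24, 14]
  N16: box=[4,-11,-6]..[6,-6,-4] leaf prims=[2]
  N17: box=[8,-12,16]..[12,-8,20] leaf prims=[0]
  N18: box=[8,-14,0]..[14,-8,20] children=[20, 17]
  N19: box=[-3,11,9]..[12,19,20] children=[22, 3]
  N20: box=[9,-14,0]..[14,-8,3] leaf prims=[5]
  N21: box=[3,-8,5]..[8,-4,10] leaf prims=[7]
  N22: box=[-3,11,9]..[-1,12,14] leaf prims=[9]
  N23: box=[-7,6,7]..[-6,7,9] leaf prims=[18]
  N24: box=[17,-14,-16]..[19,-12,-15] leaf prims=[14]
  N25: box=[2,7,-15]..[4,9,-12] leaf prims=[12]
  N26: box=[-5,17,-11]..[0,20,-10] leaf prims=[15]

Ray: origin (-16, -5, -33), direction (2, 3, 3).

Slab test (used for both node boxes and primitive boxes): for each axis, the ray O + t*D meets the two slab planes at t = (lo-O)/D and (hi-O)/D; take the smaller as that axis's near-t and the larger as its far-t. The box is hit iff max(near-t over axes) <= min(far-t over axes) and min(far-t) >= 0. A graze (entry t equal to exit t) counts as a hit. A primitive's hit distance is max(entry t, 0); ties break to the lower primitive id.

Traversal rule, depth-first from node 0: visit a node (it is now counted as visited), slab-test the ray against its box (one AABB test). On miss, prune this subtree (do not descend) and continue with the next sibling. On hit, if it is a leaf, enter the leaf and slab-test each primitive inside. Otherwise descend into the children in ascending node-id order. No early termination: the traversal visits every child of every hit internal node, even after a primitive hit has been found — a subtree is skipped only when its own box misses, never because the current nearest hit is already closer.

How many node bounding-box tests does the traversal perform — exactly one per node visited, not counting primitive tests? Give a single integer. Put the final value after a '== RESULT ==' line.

Traverse from the root:
N0 x:[1,35/2] y:[-11/3,25/3] z:[13/3,53/3] -> hit [13/3,25/3], descend [4, 11, 12, 15]
  N4 x:[7/2,29/2] y:[2,25/3] z:[16/3,29/3] -> hit [16/3,25/3], descend [6, 7, 9, 26]
    N6 x:[9,25/2] y:[4,7] z:[6,29/3] -> miss, prune
    N7 x:[27/2,29/2] y:[2,4] z:[16/3,20/3] -> miss, prune
    N9 x:[7/2,9/2] y:[16/3,17/3] z:[19/3,22/3] -> miss, prune
    N26 x:[11/2,8] y:[22/3,25/3] z:[22/3,23/3] -> hit [22/3,23/3] leaf, test {P15@t=22/3}
  N11 x:[1,15] y:[-11/3,2] z:[32/3,53/3] -> miss, prune
  N12 x:[9/2,14] y:[11/3,8] z:[9,53/3] -> miss, prune
  N15 x:[15/2,35/2] y:[-3,2] z:[13/3,29/3] -> miss, prune

Summary -> nodes [0, 4, 6, 7, 9, 26, 11, 12, 15]; box-tests=9; leaf-entries=1; first=P15

== RESULT ==
9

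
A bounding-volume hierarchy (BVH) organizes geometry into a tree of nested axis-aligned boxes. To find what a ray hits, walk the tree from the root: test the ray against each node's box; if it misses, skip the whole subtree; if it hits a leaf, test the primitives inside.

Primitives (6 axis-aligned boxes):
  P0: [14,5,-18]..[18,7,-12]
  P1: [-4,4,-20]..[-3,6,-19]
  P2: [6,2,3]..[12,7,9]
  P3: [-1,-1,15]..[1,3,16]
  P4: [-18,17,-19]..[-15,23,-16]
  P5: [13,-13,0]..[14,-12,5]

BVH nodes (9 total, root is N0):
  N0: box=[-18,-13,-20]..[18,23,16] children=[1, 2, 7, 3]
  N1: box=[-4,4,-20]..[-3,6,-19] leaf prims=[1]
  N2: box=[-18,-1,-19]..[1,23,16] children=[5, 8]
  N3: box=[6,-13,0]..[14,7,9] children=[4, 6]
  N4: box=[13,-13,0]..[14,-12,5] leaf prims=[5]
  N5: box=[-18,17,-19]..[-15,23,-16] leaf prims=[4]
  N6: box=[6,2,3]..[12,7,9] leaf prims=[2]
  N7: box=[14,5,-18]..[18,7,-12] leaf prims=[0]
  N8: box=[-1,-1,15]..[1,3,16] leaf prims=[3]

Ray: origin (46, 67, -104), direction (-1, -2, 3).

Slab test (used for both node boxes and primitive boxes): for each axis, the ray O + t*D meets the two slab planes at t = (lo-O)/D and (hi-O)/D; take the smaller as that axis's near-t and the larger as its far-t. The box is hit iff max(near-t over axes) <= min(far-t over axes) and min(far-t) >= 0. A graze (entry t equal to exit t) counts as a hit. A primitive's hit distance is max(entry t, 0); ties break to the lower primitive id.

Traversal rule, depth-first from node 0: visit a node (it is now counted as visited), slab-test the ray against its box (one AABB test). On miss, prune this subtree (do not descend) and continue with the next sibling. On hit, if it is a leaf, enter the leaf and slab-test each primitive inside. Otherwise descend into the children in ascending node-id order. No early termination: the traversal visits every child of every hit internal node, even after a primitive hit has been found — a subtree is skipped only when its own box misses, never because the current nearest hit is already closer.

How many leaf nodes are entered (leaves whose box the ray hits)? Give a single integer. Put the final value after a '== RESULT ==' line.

Traverse from the root:
N0 x:[28,64] y:[22,40] z:[28,40] -> hit [28,40], descend [1, 2, 3, 7]
  N1 x:[49,50] y:[61/2,63/2] z:[28,85/3] -> miss, prune
  N2 x:[45,64] y:[22,34] z:[85/3,40] -> miss, prune
  N3 x:[32,40] y:[30,40] z:[104/3,113/3] -> hit [104/3,113/3], descend [4, 6]
    N4 x:[32,33] y:[79/2,40] z:[104/3,109/3] -> miss, prune
    N6 x:[34,40] y:[30,65/2] z:[107/3,113/3] -> miss, prune
  N7 x:[28,32] y:[30,31] z:[86/3,92/3] -> hit [30,92/3] leaf, test {P0@t=30}

Summary -> nodes [0, 1, 2, 3, 4, 6, 7]; box-tests=7; leaf-entries=1; first=P0

== RESULT ==
1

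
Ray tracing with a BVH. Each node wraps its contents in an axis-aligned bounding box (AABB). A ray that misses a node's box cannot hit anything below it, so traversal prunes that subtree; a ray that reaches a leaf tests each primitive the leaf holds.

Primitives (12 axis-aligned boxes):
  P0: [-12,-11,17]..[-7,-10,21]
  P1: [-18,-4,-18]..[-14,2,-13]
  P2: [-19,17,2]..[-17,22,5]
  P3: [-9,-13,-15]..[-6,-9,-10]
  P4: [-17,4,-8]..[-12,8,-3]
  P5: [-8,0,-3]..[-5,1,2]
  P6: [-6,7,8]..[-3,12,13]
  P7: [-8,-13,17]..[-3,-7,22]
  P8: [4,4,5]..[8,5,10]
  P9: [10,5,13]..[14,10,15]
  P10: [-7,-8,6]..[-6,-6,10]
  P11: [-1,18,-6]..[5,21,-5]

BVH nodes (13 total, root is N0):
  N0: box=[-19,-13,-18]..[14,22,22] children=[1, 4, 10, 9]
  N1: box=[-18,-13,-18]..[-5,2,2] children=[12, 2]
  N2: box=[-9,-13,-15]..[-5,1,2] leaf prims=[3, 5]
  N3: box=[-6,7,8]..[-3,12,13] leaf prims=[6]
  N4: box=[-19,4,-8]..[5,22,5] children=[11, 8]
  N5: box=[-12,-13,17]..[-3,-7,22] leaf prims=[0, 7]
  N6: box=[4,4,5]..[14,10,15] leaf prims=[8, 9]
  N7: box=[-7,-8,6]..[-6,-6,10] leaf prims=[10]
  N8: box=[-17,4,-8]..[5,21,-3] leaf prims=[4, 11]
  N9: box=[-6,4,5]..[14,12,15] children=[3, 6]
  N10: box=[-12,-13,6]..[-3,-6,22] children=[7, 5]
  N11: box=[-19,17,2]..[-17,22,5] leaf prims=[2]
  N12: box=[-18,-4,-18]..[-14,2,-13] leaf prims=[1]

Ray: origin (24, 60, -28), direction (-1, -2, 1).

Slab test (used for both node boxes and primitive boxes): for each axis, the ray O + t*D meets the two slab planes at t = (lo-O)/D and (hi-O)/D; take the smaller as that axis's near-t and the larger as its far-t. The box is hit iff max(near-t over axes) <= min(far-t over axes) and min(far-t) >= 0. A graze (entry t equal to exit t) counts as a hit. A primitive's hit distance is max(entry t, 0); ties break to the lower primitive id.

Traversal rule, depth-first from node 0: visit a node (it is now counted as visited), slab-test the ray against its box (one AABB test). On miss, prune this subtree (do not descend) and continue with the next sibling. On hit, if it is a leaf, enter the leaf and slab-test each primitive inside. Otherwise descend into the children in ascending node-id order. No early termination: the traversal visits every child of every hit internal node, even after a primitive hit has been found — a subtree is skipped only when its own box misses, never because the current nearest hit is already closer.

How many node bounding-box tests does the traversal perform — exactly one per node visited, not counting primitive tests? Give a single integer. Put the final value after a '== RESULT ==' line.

Trace the traversal:
N0 x:[10,43] y:[19,73/2] z:[10,50] -> hit [19,73/2], descend [1, 4, 9, 10]
  N1 x:[29,42] y:[29,73/2] z:[10,30] -> hit [29,30], descend [2, 12]
    N2 x:[29,33] y:[59/2,73/2] z:[13,30] -> hit [59/2,30] leaf, test {P3(miss), P5@t=59/2}
    N12 x:[38,42] y:[29,32] z:[10,15] -> miss, prune
  N4 x:[19,43] y:[19,28] z:[20,33] -> hit [20,28], descend [8, 11]
    N8 x:[19,41] y:[39/2,28] z:[20,25] -> hit [20,25] leaf, test {P4(miss), P11(miss)}
    N11 x:[41,43] y:[19,43/2] z:[30,33] -> miss, prune
  N9 x:[10,30] y:[24,28] z:[33,43] -> miss, prune
  N10 x:[27,36] y:[33,73/2] z:[34,50] -> hit [34,36], descend [5, 7]
    N5 x:[27,36] y:[67/2,73/2] z:[45,50] -> miss, prune
    N7 x:[30,31] y:[33,34] z:[34,38] -> miss, prune

11 AABB tests over nodes [0, 1, 2, 12, 4, 8, 11, 9, 10, 5, 7]; 2 leaves entered; closest P5.

== RESULT ==
11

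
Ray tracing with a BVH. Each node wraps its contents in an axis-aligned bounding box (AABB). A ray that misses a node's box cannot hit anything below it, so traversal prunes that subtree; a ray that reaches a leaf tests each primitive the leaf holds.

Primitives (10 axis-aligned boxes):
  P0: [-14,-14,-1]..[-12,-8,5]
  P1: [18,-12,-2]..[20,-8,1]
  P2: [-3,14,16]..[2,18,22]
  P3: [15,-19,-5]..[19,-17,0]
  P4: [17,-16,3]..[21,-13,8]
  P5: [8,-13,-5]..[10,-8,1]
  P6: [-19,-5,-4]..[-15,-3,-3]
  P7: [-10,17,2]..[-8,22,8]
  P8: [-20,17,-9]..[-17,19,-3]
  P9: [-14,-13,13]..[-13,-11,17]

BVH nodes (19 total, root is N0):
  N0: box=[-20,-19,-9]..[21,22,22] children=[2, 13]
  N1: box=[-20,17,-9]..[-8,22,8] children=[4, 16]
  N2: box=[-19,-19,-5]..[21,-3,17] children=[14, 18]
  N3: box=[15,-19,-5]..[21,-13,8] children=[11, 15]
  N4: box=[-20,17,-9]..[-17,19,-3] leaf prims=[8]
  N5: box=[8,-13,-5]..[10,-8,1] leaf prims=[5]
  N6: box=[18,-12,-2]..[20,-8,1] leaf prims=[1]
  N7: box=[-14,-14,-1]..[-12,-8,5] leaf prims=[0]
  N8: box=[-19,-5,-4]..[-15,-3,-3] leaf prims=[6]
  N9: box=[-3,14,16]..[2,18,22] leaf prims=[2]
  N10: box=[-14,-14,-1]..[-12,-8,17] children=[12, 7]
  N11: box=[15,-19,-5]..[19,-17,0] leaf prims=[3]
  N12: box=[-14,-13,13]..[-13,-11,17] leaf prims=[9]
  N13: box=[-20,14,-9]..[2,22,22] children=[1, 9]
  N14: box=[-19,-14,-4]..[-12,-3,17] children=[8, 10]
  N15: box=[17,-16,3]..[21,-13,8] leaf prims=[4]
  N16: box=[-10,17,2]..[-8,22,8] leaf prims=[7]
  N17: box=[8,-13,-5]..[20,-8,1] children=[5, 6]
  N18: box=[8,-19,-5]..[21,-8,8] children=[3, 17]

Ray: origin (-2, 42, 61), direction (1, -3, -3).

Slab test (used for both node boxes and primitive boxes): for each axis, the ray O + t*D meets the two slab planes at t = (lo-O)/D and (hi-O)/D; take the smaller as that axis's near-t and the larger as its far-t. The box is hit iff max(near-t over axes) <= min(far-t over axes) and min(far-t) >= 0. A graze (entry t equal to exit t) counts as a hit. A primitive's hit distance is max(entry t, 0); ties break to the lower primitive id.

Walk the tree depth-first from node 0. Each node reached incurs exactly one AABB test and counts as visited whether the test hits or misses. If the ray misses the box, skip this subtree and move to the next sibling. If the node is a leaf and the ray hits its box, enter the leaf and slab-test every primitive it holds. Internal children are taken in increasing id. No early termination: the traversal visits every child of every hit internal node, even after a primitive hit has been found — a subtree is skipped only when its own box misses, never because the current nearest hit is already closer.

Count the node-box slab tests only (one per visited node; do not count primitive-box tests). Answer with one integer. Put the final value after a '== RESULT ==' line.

Traverse from the root:
N0 x:[-18,23] y:[20/3,61/3] z:[13,70/3] -> hit [13,61/3], descend [2, 13]
  N2 x:[-17,23] y:[15,61/3] z:[44/3,22] -> hit [15,61/3], descend [14, 18]
    N14 x:[-17,-10] y:[15,56/3] z:[44/3,65/3] -> miss, prune
    N18 x:[10,23] y:[50/3,61/3] z:[53/3,22] -> hit [53/3,61/3], descend [3, 17]
      N3 x:[17,23] y:[55/3,61/3] z:[53/3,22] -> hit [55/3,61/3], descend [11, 15]
        N11 x:[17,21] y:[59/3,61/3] z:[61/3,22] -> hit [61/3,61/3] leaf, test {P3@t=61/3}
        N15 x:[19,23] y:[55/3,58/3] z:[53/3,58/3] -> hit [19,58/3] leaf, test {P4@t=19}
      N17 x:[10,22] y:[50/3,55/3] z:[20,22] -> miss, prune
  N13 x:[-18,4] y:[20/3,28/3] z:[13,70/3] -> miss, prune

order=[0, 2, 14, 18, 3, 11, 15, 17, 13]  |boxes|=9  |leaves|=2  hit=P4

== RESULT ==
9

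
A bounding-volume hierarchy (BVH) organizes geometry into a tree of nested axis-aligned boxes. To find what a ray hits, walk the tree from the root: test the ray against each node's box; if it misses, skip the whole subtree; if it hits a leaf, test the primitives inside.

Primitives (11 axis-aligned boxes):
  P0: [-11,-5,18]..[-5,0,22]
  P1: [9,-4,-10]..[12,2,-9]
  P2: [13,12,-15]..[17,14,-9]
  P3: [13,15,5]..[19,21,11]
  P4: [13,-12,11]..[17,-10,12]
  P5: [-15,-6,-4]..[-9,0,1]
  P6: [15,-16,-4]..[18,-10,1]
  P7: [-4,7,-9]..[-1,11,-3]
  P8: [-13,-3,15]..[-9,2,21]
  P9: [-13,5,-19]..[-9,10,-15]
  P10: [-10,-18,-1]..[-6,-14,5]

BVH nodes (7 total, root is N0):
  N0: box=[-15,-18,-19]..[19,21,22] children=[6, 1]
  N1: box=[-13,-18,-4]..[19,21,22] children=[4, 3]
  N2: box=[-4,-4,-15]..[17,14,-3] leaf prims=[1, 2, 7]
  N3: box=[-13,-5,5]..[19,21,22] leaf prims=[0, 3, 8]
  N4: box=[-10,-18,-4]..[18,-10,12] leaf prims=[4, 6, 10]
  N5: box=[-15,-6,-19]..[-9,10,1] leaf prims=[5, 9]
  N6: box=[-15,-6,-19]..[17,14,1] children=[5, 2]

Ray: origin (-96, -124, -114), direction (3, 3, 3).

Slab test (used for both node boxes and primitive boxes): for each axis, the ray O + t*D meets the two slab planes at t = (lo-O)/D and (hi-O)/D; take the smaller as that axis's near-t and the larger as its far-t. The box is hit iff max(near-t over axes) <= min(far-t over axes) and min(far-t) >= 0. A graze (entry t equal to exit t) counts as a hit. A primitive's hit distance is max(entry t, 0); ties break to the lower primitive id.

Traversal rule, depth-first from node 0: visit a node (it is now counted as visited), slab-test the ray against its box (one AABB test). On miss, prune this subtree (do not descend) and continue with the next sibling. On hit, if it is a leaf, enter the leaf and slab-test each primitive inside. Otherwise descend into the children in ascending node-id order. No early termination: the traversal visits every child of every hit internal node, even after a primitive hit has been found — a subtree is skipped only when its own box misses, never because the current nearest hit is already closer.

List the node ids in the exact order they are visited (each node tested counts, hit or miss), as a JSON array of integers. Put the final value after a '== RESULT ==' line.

Traverse from the root:
N0 x:[27,115/3] y:[106/3,145/3] z:[95/3,136/3] -> hit [106/3,115/3], descend [1, 6]
  N1 x:[83/3,115/3] y:[106/3,145/3] z:[110/3,136/3] -> hit [110/3,115/3], descend [3, 4]
    N3 x:[83/3,115/3] y:[119/3,145/3] z:[119/3,136/3] -> miss, prune
    N4 x:[86/3,38] y:[106/3,38] z:[110/3,42] -> hit [110/3,38] leaf, test {P4(miss), P6@t=37, P10(miss)}
  N6 x:[27,113/3] y:[118/3,46] z:[95/3,115/3] -> miss, prune

order=[0, 1, 3, 4, 6]  |boxes|=5  |leaves|=1  hit=P6

== RESULT ==
[0, 1, 3, 4, 6]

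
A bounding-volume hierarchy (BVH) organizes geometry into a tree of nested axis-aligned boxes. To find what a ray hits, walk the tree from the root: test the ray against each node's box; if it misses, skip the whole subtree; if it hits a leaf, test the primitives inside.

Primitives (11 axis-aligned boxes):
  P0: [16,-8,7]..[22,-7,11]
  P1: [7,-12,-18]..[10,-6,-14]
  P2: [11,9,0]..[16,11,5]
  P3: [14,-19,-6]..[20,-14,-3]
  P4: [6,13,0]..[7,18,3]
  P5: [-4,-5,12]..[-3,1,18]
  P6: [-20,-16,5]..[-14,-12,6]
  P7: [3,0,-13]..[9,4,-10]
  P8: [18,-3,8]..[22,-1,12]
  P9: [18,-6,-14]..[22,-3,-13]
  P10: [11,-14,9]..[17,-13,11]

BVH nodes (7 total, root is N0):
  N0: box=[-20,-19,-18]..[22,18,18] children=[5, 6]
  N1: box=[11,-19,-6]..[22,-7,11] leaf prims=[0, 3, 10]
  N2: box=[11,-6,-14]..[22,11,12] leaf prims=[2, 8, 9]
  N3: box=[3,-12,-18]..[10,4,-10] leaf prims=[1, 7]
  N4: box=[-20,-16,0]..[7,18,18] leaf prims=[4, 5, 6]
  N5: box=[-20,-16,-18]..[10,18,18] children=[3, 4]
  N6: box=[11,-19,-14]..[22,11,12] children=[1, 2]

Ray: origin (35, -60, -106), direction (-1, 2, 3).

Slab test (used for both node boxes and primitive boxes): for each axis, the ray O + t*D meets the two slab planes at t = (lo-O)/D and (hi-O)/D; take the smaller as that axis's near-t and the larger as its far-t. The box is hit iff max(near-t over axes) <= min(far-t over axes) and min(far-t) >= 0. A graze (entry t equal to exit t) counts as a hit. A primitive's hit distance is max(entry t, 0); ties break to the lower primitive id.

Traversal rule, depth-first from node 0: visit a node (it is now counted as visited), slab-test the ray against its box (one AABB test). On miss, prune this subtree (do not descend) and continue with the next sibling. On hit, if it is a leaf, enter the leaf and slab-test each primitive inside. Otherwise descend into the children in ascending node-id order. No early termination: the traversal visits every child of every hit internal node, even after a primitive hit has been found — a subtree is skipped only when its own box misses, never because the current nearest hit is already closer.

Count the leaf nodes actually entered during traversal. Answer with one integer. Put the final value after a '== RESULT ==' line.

Traverse from the root:
N0 x:[13,55] y:[41/2,39] z:[88/3,124/3] -> hit [88/3,39], descend [5, 6]
  N5 x:[25,55] y:[22,39] z:[88/3,124/3] -> hit [88/3,39], descend [3, 4]
    N3 x:[25,32] y:[24,32] z:[88/3,32] -> hit [88/3,32] leaf, test {P1(miss), P7@t=31}
    N4 x:[28,55] y:[22,39] z:[106/3,124/3] -> hit [106/3,39] leaf, test {P4(miss), P5(miss), P6(miss)}
  N6 x:[13,24] y:[41/2,71/2] z:[92/3,118/3] -> miss, prune

Visited [0, 5, 3, 4, 6]. Tests: 5 box, 2 leaf. Nearest: P7.

== RESULT ==
2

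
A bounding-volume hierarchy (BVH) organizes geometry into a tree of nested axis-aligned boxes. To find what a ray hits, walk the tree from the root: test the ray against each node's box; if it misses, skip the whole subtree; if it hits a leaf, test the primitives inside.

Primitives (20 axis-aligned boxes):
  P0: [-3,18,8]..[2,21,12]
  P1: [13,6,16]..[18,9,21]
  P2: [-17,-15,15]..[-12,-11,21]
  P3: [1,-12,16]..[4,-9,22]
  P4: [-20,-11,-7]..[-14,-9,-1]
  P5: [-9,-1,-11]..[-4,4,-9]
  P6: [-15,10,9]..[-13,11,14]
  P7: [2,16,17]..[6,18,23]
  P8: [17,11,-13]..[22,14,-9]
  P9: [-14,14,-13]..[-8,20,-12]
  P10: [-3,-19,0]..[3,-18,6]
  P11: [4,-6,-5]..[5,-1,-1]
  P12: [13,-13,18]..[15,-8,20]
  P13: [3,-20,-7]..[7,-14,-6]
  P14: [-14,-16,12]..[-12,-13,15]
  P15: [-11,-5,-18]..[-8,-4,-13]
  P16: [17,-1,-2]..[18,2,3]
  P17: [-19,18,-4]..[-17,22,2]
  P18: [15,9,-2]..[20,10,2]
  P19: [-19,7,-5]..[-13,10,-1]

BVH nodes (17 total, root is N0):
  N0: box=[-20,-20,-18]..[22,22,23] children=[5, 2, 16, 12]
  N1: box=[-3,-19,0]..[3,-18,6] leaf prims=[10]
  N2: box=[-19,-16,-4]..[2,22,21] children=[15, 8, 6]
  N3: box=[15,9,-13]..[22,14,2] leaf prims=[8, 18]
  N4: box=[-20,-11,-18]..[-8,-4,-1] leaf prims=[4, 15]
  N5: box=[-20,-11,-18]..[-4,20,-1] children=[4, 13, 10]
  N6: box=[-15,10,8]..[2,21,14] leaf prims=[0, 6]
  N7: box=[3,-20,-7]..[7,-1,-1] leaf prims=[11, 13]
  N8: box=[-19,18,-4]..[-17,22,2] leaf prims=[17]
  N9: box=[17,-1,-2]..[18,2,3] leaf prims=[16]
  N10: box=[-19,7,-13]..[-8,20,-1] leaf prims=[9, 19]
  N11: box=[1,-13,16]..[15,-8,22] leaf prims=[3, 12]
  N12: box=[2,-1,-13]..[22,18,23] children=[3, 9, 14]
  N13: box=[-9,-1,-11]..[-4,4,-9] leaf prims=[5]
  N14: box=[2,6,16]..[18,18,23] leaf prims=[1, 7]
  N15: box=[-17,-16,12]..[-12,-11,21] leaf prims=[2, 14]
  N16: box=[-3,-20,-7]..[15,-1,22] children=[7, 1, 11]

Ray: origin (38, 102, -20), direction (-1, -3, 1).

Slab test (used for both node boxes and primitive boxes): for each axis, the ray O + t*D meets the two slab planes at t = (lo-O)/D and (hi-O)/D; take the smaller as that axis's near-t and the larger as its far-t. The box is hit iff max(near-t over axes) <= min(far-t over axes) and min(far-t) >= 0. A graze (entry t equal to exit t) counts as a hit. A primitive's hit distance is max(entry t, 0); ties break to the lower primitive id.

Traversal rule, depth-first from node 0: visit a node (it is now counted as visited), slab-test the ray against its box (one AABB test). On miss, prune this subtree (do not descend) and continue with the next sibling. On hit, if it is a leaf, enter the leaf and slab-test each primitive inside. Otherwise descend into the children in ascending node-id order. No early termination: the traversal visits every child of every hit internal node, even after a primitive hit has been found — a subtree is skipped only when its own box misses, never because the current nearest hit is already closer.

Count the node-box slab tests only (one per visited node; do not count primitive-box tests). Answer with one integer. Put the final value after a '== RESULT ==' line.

Walk:
N0 x:[16,58] y:[80/3,122/3] z:[2,43] -> hit [80/3,122/3], descend [2, 5, 12, 16]
  N2 x:[36,57] y:[80/3,118/3] z:[16,41] -> hit [36,118/3], descend [6, 8, 15]
    N6 x:[36,53] y:[27,92/3] z:[28,34] -> miss, prune
    N8 x:[55,57] y:[80/3,28] z:[16,22] -> miss, prune
    N15 x:[50,55] y:[113/3,118/3] z:[32,41] -> miss, prune
  N5 x:[42,58] y:[82/3,113/3] z:[2,19] -> miss, prune
  N12 x:[16,36] y:[28,103/3] z:[7,43] -> hit [28,103/3], descend [3, 9, 14]
    N3 x:[16,23] y:[88/3,31] z:[7,22] -> miss, prune
    N9 x:[20,21] y:[100/3,103/3] z:[18,23] -> miss, prune
    N14 x:[20,36] y:[28,32] z:[36,43] -> miss, prune
  N16 x:[23,41] y:[103/3,122/3] z:[13,42] -> hit [103/3,122/3], descend [1, 7, 11]
    N1 x:[35,41] y:[40,121/3] z:[20,26] -> miss, prune
    N7 x:[31,35] y:[103/3,122/3] z:[13,19] -> miss, prune
    N11 x:[23,37] y:[110/3,115/3] z:[36,42] -> hit [110/3,37] leaf, test {P3@t=37, P12(miss)}

14 AABB tests over nodes [0, 2, 6, 8, 15, 5, 12, 3, 9, 14, 16, 1, 7, 11]; 1 leaf entered; closest P3.

== RESULT ==
14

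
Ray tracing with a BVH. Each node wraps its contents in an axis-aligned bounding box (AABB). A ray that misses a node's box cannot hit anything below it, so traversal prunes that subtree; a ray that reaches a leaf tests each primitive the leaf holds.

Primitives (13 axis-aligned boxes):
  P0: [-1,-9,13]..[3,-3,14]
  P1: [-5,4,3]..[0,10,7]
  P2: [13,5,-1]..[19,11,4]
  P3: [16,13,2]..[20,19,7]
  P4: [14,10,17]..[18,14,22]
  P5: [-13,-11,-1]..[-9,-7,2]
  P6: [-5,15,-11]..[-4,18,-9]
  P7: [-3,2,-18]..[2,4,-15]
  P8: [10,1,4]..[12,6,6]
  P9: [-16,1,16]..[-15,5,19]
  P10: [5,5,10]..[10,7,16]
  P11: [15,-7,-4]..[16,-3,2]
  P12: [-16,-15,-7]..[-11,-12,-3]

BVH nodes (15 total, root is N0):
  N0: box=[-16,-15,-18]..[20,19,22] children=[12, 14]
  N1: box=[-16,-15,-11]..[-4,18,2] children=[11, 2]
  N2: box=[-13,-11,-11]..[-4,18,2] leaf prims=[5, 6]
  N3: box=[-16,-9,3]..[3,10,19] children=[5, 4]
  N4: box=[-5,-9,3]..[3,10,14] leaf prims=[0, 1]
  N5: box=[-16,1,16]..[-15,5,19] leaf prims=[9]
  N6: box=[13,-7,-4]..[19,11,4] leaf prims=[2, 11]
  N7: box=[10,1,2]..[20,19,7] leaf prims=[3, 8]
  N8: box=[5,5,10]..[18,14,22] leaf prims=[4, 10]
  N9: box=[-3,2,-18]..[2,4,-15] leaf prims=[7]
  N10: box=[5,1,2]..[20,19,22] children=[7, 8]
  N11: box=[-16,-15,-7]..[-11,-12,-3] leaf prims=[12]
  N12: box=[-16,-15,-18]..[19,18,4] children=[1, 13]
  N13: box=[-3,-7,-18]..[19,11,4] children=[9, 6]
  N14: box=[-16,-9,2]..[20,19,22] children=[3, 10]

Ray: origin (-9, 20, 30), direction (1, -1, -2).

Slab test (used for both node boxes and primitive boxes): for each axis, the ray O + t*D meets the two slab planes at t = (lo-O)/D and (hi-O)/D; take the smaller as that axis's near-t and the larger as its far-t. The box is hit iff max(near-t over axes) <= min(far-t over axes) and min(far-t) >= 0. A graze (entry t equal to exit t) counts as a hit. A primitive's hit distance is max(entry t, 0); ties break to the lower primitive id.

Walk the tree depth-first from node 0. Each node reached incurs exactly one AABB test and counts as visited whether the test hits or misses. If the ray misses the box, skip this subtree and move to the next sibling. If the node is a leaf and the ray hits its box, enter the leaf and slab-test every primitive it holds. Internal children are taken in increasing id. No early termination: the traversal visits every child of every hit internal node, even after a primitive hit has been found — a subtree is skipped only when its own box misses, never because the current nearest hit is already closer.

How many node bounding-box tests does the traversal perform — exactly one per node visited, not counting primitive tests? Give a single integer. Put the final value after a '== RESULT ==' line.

Trace the traversal:
N0 x:[-7,29] y:[1,35] z:[4,24] -> hit [4,24], descend [12, 14]
  N12 x:[-7,28] y:[2,35] z:[13,24] -> hit [13,24], descend [1, 13]
    N1 x:[-7,5] y:[2,35] z:[14,41/2] -> miss, prune
    N13 x:[6,28] y:[9,27] z:[13,24] -> hit [13,24], descend [6, 9]
      N6 x:[22,28] y:[9,27] z:[13,17] -> miss, prune
      N9 x:[6,11] y:[16,18] z:[45/2,24] -> miss, prune
  N14 x:[-7,29] y:[1,29] z:[4,14] -> hit [4,14], descend [3, 10]
    N3 x:[-7,12] y:[10,29] z:[11/2,27/2] -> hit [10,12], descend [4, 5]
      N4 x:[4,12] y:[10,29] z:[8,27/2] -> hit [10,12] leaf, test {P0(miss), P1(miss)}
      N5 x:[-7,-6] y:[15,19] z:[11/2,7] -> miss, prune
    N10 x:[14,29] y:[1,19] z:[4,14] -> hit [14,14], descend [7, 8]
      N7 x:[19,29] y:[1,19] z:[23/2,14] -> miss, prune
      N8 x:[14,27] y:[6,15] z:[4,10] -> miss, prune

13 AABB tests over nodes [0, 12, 1, 13, 6, 9, 14, 3, 4, 5, 10, 7, 8]; 1 leaf entered; closest miss.

== RESULT ==
13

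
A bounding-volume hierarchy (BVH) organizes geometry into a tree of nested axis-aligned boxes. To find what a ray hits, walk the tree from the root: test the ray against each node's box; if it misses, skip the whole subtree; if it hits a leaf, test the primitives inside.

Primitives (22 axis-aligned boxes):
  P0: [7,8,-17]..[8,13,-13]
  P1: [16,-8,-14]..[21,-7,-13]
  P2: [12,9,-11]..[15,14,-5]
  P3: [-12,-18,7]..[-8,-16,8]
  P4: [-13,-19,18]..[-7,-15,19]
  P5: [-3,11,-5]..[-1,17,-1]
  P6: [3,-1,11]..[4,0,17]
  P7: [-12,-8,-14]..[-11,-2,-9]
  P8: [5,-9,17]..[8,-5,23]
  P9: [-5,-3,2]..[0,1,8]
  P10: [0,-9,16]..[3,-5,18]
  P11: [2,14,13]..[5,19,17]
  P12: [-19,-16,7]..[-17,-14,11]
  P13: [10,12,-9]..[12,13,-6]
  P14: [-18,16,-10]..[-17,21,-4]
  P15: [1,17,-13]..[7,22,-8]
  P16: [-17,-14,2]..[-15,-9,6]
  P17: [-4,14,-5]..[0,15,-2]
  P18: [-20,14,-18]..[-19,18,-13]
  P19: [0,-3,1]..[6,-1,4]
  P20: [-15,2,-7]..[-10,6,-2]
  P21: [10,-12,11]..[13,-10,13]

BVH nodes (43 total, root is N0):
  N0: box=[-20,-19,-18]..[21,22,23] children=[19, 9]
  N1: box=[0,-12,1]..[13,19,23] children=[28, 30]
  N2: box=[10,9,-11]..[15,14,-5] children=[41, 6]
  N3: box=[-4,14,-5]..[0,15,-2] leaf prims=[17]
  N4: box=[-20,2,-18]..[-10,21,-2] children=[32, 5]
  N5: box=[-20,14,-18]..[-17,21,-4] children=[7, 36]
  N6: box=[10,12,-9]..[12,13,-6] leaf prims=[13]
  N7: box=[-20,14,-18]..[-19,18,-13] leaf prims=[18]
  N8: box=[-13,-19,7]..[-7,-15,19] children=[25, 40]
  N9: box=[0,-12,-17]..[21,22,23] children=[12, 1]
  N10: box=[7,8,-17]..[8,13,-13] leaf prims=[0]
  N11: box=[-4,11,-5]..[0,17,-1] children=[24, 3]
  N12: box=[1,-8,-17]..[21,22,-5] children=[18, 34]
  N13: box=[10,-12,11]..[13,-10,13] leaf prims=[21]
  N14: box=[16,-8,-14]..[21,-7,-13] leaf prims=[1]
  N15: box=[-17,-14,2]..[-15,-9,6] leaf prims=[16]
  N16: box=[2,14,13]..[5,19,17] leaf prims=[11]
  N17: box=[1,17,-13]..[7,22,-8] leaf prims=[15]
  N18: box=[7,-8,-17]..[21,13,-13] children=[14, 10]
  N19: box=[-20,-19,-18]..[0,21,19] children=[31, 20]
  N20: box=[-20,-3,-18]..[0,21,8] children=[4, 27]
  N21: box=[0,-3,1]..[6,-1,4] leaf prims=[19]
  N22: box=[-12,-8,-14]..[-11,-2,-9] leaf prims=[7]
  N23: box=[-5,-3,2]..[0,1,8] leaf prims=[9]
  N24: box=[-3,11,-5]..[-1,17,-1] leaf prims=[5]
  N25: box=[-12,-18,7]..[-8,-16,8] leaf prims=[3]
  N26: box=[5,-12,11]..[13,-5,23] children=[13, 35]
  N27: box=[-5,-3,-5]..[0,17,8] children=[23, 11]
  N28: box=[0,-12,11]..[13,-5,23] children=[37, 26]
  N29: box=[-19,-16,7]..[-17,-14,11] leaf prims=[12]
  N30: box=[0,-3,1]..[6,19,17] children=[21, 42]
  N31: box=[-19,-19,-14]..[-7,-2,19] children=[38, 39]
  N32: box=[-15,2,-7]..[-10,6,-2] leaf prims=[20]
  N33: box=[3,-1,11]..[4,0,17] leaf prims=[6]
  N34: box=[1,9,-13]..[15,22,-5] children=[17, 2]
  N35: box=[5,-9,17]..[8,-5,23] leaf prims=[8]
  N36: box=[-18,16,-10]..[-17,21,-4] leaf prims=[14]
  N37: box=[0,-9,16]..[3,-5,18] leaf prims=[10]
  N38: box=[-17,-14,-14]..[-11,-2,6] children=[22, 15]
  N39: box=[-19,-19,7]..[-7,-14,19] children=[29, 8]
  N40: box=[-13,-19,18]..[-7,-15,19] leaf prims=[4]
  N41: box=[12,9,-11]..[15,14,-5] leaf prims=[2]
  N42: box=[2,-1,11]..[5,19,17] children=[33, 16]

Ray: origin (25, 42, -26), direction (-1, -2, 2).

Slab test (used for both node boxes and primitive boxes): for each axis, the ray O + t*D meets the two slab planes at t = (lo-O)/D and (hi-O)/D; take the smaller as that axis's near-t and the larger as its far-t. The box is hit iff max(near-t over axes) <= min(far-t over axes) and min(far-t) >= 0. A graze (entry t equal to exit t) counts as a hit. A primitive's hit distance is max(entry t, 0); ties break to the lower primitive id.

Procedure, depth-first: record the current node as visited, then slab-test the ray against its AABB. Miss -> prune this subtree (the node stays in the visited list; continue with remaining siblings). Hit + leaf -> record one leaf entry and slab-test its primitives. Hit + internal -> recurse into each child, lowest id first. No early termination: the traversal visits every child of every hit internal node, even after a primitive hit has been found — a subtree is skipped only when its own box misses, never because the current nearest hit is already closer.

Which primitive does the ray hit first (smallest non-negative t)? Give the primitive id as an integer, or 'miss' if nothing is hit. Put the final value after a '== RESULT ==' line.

Walk:
N0 x:[4,45] y:[10,61/2] z:[4,49/2] -> hit [10,49/2], descend [9, 19]
  N9 x:[4,25] y:[10,27] z:[9/2,49/2] -> hit [10,49/2], descend [1, 12]
    N1 x:[12,25] y:[23/2,27] z:[27/2,49/2] -> hit [27/2,49/2], descend [28, 30]
      N28 x:[12,25] y:[47/2,27] z:[37/2,49/2] -> hit [47/2,49/2], descend [26, 37]
        N26 x:[12,20] y:[47/2,27] z:[37/2,49/2] -> miss, prune
        N37 x:[22,25] y:[47/2,51/2] z:[21,22] -> miss, prune
      N30 x:[19,25] y:[23/2,45/2] z:[27/2,43/2] -> hit [19,43/2], descend [21, 42]
        N21 x:[19,25] y:[43/2,45/2] z:[27/2,15] -> miss, prune
        N42 x:[20,23] y:[23/2,43/2] z:[37/2,43/2] -> hit [20,43/2], descend [16, 33]
          N16 x:[20,23] y:[23/2,14] z:[39/2,43/2] -> miss, prune
          N33 x:[21,22] y:[21,43/2] z:[37/2,43/2] -> hit [21,43/2] leaf, test {P6@t=21}
    N12 x:[4,24] y:[10,25] z:[9/2,21/2] -> hit [10,21/2], descend [18, 34]
      N18 x:[4,18] y:[29/2,25] z:[9/2,13/2] -> miss, prune
      N34 x:[10,24] y:[10,33/2] z:[13/2,21/2] -> hit [10,21/2], descend [2, 17]
        N2 x:[10,15] y:[14,33/2] z:[15/2,21/2] -> miss, prune
        N17 x:[18,24] y:[10,25/2] z:[13/2,9] -> miss, prune
  N19 x:[25,45] y:[21/2,61/2] z:[4,45/2] -> miss, prune

Summary -> nodes [0, 9, 1, 28, 26, 37, 30, 21, 42, 16, 33, 12, 18, 34, 2, 17, 19]; box-tests=17; leaf-entries=1; first=P6

== RESULT ==
6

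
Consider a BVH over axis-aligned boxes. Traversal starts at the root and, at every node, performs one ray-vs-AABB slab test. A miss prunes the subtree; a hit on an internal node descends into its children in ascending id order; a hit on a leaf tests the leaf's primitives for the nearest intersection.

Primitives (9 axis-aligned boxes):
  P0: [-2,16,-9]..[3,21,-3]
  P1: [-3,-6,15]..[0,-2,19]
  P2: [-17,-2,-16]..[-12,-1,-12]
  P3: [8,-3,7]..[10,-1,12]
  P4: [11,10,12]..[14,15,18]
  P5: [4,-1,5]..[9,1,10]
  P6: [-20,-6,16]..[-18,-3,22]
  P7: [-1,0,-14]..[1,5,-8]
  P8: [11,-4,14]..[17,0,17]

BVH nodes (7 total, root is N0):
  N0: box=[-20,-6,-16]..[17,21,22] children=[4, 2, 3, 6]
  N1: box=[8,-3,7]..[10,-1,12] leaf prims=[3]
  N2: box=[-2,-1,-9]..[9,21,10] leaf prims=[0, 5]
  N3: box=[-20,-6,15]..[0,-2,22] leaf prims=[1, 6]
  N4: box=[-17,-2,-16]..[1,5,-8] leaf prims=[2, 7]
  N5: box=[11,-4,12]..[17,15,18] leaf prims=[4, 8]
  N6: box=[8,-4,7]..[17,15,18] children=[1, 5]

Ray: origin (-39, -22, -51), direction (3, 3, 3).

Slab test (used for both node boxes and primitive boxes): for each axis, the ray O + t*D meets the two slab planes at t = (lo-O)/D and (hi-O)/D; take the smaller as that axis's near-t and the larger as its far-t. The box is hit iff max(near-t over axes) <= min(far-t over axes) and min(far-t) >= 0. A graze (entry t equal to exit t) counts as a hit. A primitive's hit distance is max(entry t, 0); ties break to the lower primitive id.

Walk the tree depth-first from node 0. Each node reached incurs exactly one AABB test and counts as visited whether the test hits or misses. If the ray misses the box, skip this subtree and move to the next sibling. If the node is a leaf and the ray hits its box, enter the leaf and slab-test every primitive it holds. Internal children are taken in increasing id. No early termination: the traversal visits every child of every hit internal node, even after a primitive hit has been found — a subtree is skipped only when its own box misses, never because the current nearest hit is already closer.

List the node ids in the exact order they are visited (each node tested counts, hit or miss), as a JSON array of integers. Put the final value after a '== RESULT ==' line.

Traverse from the root:
N0 x:[19/3,56/3] y:[16/3,43/3] z:[35/3,73/3] -> hit [35/3,43/3], descend [2, 3, 4, 6]
  N2 x:[37/3,16] y:[7,43/3] z:[14,61/3] -> hit [14,43/3] leaf, test {P0@t=14, P5(miss)}
  N3 x:[19/3,13] y:[16/3,20/3] z:[22,73/3] -> miss, prune
  N4 x:[22/3,40/3] y:[20/3,9] z:[35/3,43/3] -> miss, prune
  N6 x:[47/3,56/3] y:[6,37/3] z:[58/3,23] -> miss, prune

order=[0, 2, 3, 4, 6]  |boxes|=5  |leaves|=1  hit=P0

== RESULT ==
[0, 2, 3, 4, 6]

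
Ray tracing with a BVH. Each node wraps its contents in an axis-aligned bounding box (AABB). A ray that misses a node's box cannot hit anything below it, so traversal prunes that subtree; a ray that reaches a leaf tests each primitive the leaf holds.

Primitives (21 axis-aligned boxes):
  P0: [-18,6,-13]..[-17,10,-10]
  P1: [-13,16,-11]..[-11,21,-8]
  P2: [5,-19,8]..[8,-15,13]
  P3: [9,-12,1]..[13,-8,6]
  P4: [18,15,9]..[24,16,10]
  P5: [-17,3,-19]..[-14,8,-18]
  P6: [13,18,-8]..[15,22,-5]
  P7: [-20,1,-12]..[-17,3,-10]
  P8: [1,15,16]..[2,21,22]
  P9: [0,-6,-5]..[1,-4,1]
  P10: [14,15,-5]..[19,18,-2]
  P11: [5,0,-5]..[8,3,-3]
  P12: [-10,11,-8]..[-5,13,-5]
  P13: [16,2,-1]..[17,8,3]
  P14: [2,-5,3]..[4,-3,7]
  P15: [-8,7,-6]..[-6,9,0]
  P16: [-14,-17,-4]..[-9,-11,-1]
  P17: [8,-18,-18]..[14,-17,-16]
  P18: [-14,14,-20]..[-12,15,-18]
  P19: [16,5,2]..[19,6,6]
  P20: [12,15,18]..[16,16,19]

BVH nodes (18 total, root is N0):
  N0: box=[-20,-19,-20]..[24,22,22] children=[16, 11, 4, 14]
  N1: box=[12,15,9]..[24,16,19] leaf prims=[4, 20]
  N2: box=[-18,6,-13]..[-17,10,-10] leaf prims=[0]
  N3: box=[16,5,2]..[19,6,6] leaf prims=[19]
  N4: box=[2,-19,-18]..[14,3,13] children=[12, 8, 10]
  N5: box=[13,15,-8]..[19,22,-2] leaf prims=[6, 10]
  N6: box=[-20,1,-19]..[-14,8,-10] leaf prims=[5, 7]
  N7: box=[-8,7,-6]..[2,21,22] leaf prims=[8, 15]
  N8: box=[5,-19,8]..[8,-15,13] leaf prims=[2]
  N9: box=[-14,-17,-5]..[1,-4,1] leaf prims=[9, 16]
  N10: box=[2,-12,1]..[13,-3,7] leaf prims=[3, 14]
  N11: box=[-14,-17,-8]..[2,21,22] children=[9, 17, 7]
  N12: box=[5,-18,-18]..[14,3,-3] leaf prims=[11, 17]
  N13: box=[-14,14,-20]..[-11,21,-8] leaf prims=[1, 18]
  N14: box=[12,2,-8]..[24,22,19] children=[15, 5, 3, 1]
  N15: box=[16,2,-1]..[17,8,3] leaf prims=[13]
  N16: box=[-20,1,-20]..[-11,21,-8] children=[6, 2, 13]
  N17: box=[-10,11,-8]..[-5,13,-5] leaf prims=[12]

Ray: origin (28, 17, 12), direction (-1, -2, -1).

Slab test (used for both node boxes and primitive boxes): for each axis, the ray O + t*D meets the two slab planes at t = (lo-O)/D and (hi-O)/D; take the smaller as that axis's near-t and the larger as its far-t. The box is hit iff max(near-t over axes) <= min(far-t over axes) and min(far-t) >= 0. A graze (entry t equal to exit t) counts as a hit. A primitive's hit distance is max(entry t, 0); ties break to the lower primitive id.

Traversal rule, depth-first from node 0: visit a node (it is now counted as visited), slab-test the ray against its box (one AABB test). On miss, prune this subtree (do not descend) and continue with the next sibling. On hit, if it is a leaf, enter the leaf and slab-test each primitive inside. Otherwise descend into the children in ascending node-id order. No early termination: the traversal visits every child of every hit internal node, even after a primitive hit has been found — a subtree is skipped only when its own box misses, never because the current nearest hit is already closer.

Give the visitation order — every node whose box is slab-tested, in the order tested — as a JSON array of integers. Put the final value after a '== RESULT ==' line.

Trace the traversal:
N0 x:[4,48] y:[-5/2,18] z:[-10,32] -> hit [4,18], descend [4, 11, 14, 16]
  N4 x:[14,26] y:[7,18] z:[-1,30] -> hit [14,18], descend [8, 10, 12]
    N8 x:[20,23] y:[16,18] z:[-1,4] -> miss, prune
    N10 x:[15,26] y:[10,29/2] z:[5,11] -> miss, prune
    N12 x:[14,23] y:[7,35/2] z:[15,30] -> hit [15,35/2] leaf, test {P11(miss), P17(miss)}
  N11 x:[26,42] y:[-2,17] z:[-10,20] -> miss, prune
  N14 x:[4,16] y:[-5/2,15/2] z:[-7,20] -> hit [4,15/2], descend [1, 3, 5, 15]
    N1 x:[4,16] y:[1/2,1] z:[-7,3] -> miss, prune
    N3 x:[9,12] y:[11/2,6] z:[6,10] -> miss, prune
    N5 x:[9,15] y:[-5/2,1] z:[14,20] -> miss, prune
    N15 x:[11,12] y:[9/2,15/2] z:[9,13] -> miss, prune
  N16 x:[39,48] y:[-2,8] z:[20,32] -> miss, prune

12 AABB tests over nodes [0, 4, 8, 10, 12, 11, 14, 1, 3, 5, 15, 16]; 1 leaf entered; closest miss.

== RESULT ==
[0, 4, 8, 10, 12, 11, 14, 1, 3, 5, 15, 16]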